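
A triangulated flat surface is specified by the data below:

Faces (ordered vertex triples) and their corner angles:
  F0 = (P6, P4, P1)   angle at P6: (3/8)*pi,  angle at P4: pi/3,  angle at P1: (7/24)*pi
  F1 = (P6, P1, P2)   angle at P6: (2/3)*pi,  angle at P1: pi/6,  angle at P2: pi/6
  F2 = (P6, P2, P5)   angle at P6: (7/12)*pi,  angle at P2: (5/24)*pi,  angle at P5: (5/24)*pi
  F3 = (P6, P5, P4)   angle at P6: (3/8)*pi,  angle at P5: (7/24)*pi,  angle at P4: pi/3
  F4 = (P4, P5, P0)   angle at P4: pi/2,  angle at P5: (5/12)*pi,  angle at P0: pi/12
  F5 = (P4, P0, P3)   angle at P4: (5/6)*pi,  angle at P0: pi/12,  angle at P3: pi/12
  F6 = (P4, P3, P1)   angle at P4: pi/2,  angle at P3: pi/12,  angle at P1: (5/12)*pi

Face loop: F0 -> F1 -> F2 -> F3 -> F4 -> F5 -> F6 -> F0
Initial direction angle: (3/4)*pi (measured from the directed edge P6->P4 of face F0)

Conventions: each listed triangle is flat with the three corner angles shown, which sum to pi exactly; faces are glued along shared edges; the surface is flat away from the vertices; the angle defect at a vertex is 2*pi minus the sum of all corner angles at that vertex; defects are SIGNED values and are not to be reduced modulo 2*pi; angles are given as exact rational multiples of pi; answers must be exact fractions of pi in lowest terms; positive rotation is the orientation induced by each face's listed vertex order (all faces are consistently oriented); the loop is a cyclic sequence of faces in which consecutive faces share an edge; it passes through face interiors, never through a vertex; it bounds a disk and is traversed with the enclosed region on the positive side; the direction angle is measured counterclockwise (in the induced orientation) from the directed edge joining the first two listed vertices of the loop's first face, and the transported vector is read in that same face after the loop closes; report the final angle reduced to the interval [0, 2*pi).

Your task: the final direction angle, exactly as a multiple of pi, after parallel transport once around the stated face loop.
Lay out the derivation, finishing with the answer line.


enclosed vertex P4: corner angles sum to (5/2)*pi, defect = 2*pi - (5/2)*pi = -pi/2
enclosed vertex P6: corner angles sum to 2*pi, defect = 2*pi - 2*pi = 0
final direction = starting direction + enclosed defect total, reduced mod 2*pi (induced orientation)
final angle = (3/4)*pi - pi/2 = pi/4 (mod 2*pi)

Answer: final direction angle = pi/4


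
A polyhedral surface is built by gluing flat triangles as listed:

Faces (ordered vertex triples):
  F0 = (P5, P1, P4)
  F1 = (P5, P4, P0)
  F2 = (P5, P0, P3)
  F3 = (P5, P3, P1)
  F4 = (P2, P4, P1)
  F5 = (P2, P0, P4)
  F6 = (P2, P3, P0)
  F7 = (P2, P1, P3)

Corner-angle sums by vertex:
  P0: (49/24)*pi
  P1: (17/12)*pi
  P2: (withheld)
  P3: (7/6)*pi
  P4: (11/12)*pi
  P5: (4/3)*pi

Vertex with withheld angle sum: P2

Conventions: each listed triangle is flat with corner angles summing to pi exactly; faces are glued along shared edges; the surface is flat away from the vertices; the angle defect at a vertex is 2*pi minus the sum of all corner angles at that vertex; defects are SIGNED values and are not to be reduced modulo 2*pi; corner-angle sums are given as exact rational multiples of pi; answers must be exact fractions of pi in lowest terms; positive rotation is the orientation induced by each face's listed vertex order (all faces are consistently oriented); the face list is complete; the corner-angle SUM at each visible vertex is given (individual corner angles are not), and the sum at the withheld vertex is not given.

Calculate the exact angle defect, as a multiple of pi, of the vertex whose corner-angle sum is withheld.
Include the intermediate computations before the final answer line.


V = 6, E = 12, F = 8; chi = V - E + F = 2
Gauss-Bonnet: total defect = 2*pi*chi = 4*pi; visible defects sum to (25/8)*pi

Answer: defect(P2) = (7/8)*pi


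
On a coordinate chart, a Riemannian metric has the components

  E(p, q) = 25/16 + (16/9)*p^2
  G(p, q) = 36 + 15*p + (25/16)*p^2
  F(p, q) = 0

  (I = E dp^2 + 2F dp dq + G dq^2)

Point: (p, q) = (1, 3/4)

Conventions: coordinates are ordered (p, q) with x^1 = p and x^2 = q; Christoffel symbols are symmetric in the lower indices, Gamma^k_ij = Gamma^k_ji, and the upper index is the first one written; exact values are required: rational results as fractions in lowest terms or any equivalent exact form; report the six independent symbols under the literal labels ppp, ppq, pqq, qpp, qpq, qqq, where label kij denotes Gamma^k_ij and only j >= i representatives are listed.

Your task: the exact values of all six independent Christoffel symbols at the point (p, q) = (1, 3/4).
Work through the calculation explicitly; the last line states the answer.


E = 481/144, F = 0, G = 841/16 at the point
E_p = 32/9, E_q = 0, F_p = 0, F_q = 0, G_p = 145/8, G_q = 0
EG - F^2 = 404521/2304;  g^inv = (2304/404521) * [[841/16, 0], [0, 481/144]]
first-kind symbols [ij,l] = (1/2)(d_i g_jl + d_j g_il - d_l g_ij): [pp,p] = E_p/2 = 16/9, [pp,q] = F_p - E_q/2 = 0, [pq,p] = E_q/2 = 0, [pq,q] = G_p/2 = 145/16, [qq,p] = F_q - G_p/2 = -145/16, [qq,q] = G_q/2 = 0
Gamma^p_ij = (G*[ij,p] - F*[ij,q])/(EG - F^2), Gamma^q_ij = (E*[ij,q] - F*[ij,p])/(EG - F^2)

Answer: Gamma_ppp = 256/481, Gamma_ppq = 0, Gamma_pqq = -1305/481, Gamma_qpp = 0, Gamma_qpq = 5/29, Gamma_qqq = 0


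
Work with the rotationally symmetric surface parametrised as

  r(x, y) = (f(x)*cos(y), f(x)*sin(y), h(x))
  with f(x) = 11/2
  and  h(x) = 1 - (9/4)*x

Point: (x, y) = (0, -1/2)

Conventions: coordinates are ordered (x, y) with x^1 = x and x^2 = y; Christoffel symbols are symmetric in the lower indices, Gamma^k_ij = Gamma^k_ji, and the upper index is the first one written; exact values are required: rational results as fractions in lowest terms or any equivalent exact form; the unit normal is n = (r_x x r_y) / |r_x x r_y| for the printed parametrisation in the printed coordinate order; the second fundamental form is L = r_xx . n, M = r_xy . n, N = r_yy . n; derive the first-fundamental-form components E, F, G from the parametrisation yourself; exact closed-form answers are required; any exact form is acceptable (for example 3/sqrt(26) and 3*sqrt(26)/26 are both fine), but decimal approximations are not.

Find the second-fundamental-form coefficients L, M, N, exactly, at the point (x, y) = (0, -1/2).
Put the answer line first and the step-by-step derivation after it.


Answer: L = 0, M = 0, N = -11/2

f = 11/2, f' = 0, f'' = 0, h' = -9/4, h'' = 0
E = 81/16, F = 0, G = 121/4; answer radicand W^2 = 81/16
unnormalised second-form numerators: l = 0, m = 0, n = -99/8; L = l/sqrt(81/16), and similarly M = m/sqrt(W^2), N = n/sqrt(W^2)


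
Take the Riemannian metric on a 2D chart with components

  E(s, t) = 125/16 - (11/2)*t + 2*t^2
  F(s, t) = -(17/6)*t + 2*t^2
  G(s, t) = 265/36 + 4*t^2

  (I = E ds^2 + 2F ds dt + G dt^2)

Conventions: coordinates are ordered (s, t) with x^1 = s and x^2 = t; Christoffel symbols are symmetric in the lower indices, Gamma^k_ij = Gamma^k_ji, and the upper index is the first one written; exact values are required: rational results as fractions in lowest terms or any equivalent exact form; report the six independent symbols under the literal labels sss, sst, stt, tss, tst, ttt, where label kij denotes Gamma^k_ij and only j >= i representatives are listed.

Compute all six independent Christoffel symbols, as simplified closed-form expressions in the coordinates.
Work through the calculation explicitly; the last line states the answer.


E = 125/16 - (11/2)*t + 2*t^2; F = -(17/6)*t + 2*t^2; G = 265/36 + 4*t^2
Gamma^k_ij = (1/2) g^{kl} (d_i g_jl + d_j g_il - d_l g_ij), with g^inv = (1/(EG-F^2)) [[G, -F], [-F, E]]
first partials: E_s = 0, E_t = -11/2 + 4*t, F_s = 0, F_t = -17/6 + 4*t, G_s = 0, G_t = 8*t
D = EG - F^2 = 33125/576 - (2915/72)*t + (683/18)*t^2 - (32/3)*t^3 + 4*t^4
expanded: Gamma^s_ss = (G E_s - 2F F_s + F E_t)/(2D), Gamma^s_st = (G E_t - F G_s)/(2D), Gamma^s_tt = (2G F_t - G G_s - F G_t)/(2D), Gamma^t_ss = (2E F_s - E E_t - F E_s)/(2D), Gamma^t_st = (E G_s - F E_t)/(2D), Gamma^t_tt = (E G_t - 2F F_t + F G_s)/(2D); substitute and cancel common factors

Answer: Gamma_sss = (2304*t^3 - 6432*t^2 + 4488*t)/(2304*t^4 - 6144*t^3 + 21856*t^2 - 23320*t + 33125), Gamma_sst = (4608*t^3 - 6336*t^2 + 8480*t - 11660)/(2304*t^4 - 6144*t^3 + 21856*t^2 - 23320*t + 33125), Gamma_stt = (13824*t^3 + 50880*t - 36040)/(6912*t^4 - 18432*t^3 + 65568*t^2 - 69960*t + 99375), Gamma_tss = (-2304*t^3 + 9504*t^2 - 17712*t + 12375)/(2304*t^4 - 6144*t^3 + 21856*t^2 - 23320*t + 33125), Gamma_tst = (-2304*t^3 + 6432*t^2 - 4488*t)/(2304*t^4 - 6144*t^3 + 21856*t^2 - 23320*t + 33125), Gamma_ttt = (-2880*t^2 + 13376*t)/(2304*t^4 - 6144*t^3 + 21856*t^2 - 23320*t + 33125)


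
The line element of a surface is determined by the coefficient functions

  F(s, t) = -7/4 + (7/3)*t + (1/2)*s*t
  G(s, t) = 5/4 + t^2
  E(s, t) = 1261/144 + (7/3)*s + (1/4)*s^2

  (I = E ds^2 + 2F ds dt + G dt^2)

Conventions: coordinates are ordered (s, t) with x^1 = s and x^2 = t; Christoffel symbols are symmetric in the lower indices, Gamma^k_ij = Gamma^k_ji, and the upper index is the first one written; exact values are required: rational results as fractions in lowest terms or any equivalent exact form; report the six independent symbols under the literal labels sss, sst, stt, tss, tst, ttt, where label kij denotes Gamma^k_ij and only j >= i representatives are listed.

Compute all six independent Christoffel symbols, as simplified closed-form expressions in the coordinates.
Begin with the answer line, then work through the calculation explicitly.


Answer: Gamma_sss = (180*s + 504*t + 840)/(180*s^2 + 1008*s*t + 1680*s + 1908*t^2 + 4704*t + 4541), Gamma_sst = 0, Gamma_stt = (360*s + 1008*t + 1680)/(180*s^2 + 1008*s*t + 1680*s + 1908*t^2 + 4704*t + 4541), Gamma_tss = (252*s + 954*t + 1176)/(180*s^2 + 1008*s*t + 1680*s + 1908*t^2 + 4704*t + 4541), Gamma_tst = 0, Gamma_ttt = (504*s + 1908*t + 2352)/(180*s^2 + 1008*s*t + 1680*s + 1908*t^2 + 4704*t + 4541)

E = 1261/144 + (7/3)*s + (1/4)*s^2; F = -7/4 + (7/3)*t + (1/2)*s*t; G = 5/4 + t^2
Gamma^k_ij = (1/2) g^{kl} (d_i g_jl + d_j g_il - d_l g_ij), with g^inv = (1/(EG-F^2)) [[G, -F], [-F, E]]
first partials: E_s = 7/3 + (1/2)*s, E_t = 0, F_s = (1/2)*t, F_t = 7/3 + (1/2)*s, G_s = 0, G_t = 2*t
D = EG - F^2 = 4541/576 + (49/6)*t + (35/12)*s + (53/16)*t^2 + (7/4)*s*t + (5/16)*s^2
expanded: Gamma^s_ss = (G E_s - 2F F_s + F E_t)/(2D), Gamma^s_st = (G E_t - F G_s)/(2D), Gamma^s_tt = (2G F_t - G G_s - F G_t)/(2D), Gamma^t_ss = (2E F_s - E E_t - F E_s)/(2D), Gamma^t_st = (E G_s - F E_t)/(2D), Gamma^t_tt = (E G_t - 2F F_t + F G_s)/(2D); substitute and cancel common factors


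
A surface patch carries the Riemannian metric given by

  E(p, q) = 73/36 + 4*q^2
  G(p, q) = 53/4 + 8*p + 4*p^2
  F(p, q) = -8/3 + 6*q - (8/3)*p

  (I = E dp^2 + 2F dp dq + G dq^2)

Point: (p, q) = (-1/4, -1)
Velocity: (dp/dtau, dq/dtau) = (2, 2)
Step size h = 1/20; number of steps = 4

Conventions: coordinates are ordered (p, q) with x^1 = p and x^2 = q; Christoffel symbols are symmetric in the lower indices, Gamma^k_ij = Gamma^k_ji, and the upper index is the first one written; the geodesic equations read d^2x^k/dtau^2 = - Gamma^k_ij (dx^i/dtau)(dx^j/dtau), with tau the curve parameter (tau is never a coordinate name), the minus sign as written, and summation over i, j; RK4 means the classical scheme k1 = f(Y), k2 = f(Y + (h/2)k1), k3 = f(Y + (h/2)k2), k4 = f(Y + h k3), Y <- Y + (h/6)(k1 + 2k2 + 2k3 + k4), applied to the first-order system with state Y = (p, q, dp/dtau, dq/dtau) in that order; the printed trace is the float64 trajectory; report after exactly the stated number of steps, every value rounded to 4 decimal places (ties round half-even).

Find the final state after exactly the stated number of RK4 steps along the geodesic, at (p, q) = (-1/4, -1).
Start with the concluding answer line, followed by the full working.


Answer: p = 0.1196, q = -0.6623, dp/dtau = 1.6563, dq/dtau = 1.4031

f(Y) = (dp/dtau, dq/dtau, -Gamma^p_ij Y'^i Y'^j, -Gamma^q_ij Y'^i Y'^j) with the Gammas evaluated at the stage position; h = 0.050000; intermediate values shown to 6 dp
step 0: p = -0.2500, q = -1.0000, dp/dtau = 2.0000, dq/dtau = 2.0000
step 1:
  k1: at (p, q) = (-0.250000, -1.000000), (dp/dtau, dq/dtau) = (2.000000, 2.000000); Gamma_ppp = 2.005222, Gamma_ppq = -4.135770, Gamma_pqq = 6.485640, Gamma_qpp = 1.510879, Gamma_qpq = -2.616188, Gamma_qqq = 4.511749; k1 = (2.000000, 2.000000, -0.877285, -3.161010)
  k2: at (p, q) = (-0.200000, -0.950000), (dp/dtau, dq/dtau) = (1.978068, 1.920975); Gamma_ppp = 1.700383, Gamma_ppq = -3.794515, Gamma_pqq = 6.333599, Gamma_qpp = 1.223794, Gamma_qpq = -2.245868, Gamma_qqq = 4.200947; k2 = (1.978068, 1.920975, -1.188132, -3.222720)
  k3: at (p, q) = (-0.200548, -0.951976), (dp/dtau, dq/dtau) = (1.970297, 1.919432); Gamma_ppp = 1.716231, Gamma_ppq = -3.810576, Gamma_pqq = 6.343032, Gamma_qpp = 1.236852, Gamma_qpq = -2.260731, Gamma_qqq = 4.214037; k3 = (1.970297, 1.919432, -1.209589, -3.227487)
  k4: at (p, q) = (-0.151485, -0.904028), (dp/dtau, dq/dtau) = (1.939521, 1.838626); Gamma_ppp = 1.413791, Gamma_ppq = -3.442989, Gamma_pqq = 6.123318, Gamma_qpp = 0.974211, Gamma_qpq = -1.902056, Gamma_qqq = 3.880424; k4 = (1.939521, 1.838626, -1.462706, -3.217007)
  Y <- Y + (h/6)(k1 + 2k2 + 2k3 + k4): p = -0.1514, q = -0.9040, dp/dtau = 1.9405, dq/dtau = 1.8393
step 2:
  k1: at (p, q) = (-0.151365, -0.904005), (dp/dtau, dq/dtau) = (1.940538, 1.839346); Gamma_ppp = 1.413820, Gamma_ppq = -3.442837, Gamma_pqq = 6.123191, Gamma_qpp = 0.974176, Gamma_qpq = -1.901843, Gamma_qqq = 3.880172; k1 = (1.940538, 1.839346, -1.462771, -3.219245)
  k2: at (p, q) = (-0.102851, -0.858021), (dp/dtau, dq/dtau) = (1.903969, 1.758865); Gamma_ppp = 1.121559, Gamma_ppq = -3.057950, Gamma_pqq = 5.843075, Gamma_qpp = 0.739609, Gamma_qpq = -1.561405, Gamma_qqq = 3.533407; k2 = (1.903969, 1.758865, -1.660862, -3.154387)
  k3: at (p, q) = (-0.103765, -0.860033), (dp/dtau, dq/dtau) = (1.899016, 1.760487); Gamma_ppp = 1.136052, Gamma_ppq = -3.075103, Gamma_pqq = 5.855312, Gamma_qpp = 0.750291, Gamma_qpq = -1.575276, Gamma_qqq = 3.547197; k3 = (1.899016, 1.760487, -1.683020, -3.166721)
  k4: at (p, q) = (-0.056414, -0.815980), (dp/dtau, dq/dtau) = (1.856387, 1.681010); Gamma_ppp = 0.857945, Gamma_ppq = -2.682141, Gamma_pqq = 5.526030, Gamma_qpp = 0.542988, Gamma_qpq = -1.257158, Gamma_qqq = 3.197112; k4 = (1.856387, 1.681010, -1.832249, -3.059424)
  Y <- Y + (h/6)(k1 + 2k2 + 2k3 + k4): p = -0.0563, q = -0.8160, dp/dtau = 1.8573, dq/dtau = 1.6817
step 3:
  k1: at (p, q) = (-0.056340, -0.816012), (dp/dtau, dq/dtau) = (1.857348, 1.681672); Gamma_ppp = 0.858254, Gamma_ppq = -2.682351, Gamma_pqq = 5.526047, Gamma_qpp = 0.543179, Gamma_qpq = -1.257284, Gamma_qqq = 3.197152; k1 = (1.857348, 1.681672, -1.832151, -3.061311)
  k2: at (p, q) = (-0.009907, -0.773971), (dp/dtau, dq/dtau) = (1.811544, 1.605140); Gamma_ppp = 0.600075, Gamma_ppq = -2.289531, Gamma_pqq = 5.156192, Gamma_qpp = 0.364449, Gamma_qpq = -0.965500, Gamma_qqq = 2.851544; k2 = (1.811544, 1.605140, -1.939139, -2.928007)
  k3: at (p, q) = (-0.011052, -0.775884), (dp/dtau, dq/dtau) = (1.808870, 1.608472); Gamma_ppp = 0.612281, Gamma_ppq = -2.306498, Gamma_pqq = 5.170971, Gamma_qpp = 0.372428, Gamma_qpq = -0.977380, Gamma_qqq = 2.864997; k3 = (1.808870, 1.608472, -1.960046, -2.943454)
  k4: at (p, q) = (0.034103, -0.735589), (dp/dtau, dq/dtau) = (1.759346, 1.534500); Gamma_ppp = 0.374161, Gamma_ppq = -1.919034, Gamma_pqq = 4.771092, Gamma_qpp = 0.218729, Gamma_qpq = -0.711533, Gamma_qqq = 2.529236; k4 = (1.759346, 1.534500, -2.030888, -2.790720)
  Y <- Y + (h/6)(k1 + 2k2 + 2k3 + k4): p = 0.0341, q = -0.7357, dp/dtau = 1.7602, dq/dtau = 1.5350
step 4:
  k1: at (p, q) = (0.034139, -0.735651), (dp/dtau, dq/dtau) = (1.760170, 1.535048); Gamma_ppp = 0.374559, Gamma_ppq = -1.919465, Gamma_pqq = 4.771306, Gamma_qpp = 0.218967, Gamma_qpq = -0.711802, Gamma_qqq = 2.529458; k1 = (1.760170, 1.535048, -2.030854, -2.792247)
  k2: at (p, q) = (0.078143, -0.697275), (dp/dtau, dq/dtau) = (1.709398, 1.465242); Gamma_ppp = 0.160292, Gamma_ppq = -1.544312, Gamma_pqq = 4.350290, Gamma_qpp = 0.090210, Gamma_qpq = -0.473990, Gamma_qqq = 2.209232; k2 = (1.709398, 1.465242, -2.072140, -2.632283)
  k3: at (p, q) = (0.076874, -0.699020), (dp/dtau, dq/dtau) = (1.708366, 1.469241); Gamma_ppp = 0.169859, Gamma_ppq = -1.559987, Gamma_pqq = 4.366570, Gamma_qpp = 0.095733, Gamma_qpq = -0.483492, Gamma_qqq = 2.221474; k3 = (1.708366, 1.469241, -2.090573, -2.647696)
  k4: at (p, q) = (0.119557, -0.662189), (dp/dtau, dq/dtau) = (1.655641, 1.402663); Gamma_ppp = -0.022583, Gamma_ppq = -1.199199, Gamma_pqq = 3.932831, Gamma_qpp = -0.012273, Gamma_qpq = -0.271077, Gamma_qqq = 1.918661; k4 = (1.655641, 1.402663, -2.105986, -2.482207)
  Y <- Y + (h/6)(k1 + 2k2 + 2k3 + k4): p = 0.1196, q = -0.6623, dp/dtau = 1.6563, dq/dtau = 1.4031


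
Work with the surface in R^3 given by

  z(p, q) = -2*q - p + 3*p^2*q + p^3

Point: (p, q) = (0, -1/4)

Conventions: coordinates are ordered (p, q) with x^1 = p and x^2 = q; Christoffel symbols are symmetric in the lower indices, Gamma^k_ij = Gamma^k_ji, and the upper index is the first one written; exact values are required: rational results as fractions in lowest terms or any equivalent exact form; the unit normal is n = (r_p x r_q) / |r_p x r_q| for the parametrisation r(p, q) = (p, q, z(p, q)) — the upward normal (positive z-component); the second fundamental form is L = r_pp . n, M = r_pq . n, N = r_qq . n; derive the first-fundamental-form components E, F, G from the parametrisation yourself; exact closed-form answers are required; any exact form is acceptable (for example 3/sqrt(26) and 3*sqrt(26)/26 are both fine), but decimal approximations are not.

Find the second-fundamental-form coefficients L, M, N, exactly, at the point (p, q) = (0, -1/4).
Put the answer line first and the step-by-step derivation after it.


Answer: L = -sqrt(6)/4, M = 0, N = 0

z_p = -1, z_q = -2, z_pp = -3/2, z_pq = 0, z_qq = 0
E = 2, F = 2, G = 5; answer radicand W^2 = 6
unnormalised second-form numerators: l = -3/2, m = 0, n = 0; L = l/sqrt(6), and similarly M = m/sqrt(W^2), N = n/sqrt(W^2)


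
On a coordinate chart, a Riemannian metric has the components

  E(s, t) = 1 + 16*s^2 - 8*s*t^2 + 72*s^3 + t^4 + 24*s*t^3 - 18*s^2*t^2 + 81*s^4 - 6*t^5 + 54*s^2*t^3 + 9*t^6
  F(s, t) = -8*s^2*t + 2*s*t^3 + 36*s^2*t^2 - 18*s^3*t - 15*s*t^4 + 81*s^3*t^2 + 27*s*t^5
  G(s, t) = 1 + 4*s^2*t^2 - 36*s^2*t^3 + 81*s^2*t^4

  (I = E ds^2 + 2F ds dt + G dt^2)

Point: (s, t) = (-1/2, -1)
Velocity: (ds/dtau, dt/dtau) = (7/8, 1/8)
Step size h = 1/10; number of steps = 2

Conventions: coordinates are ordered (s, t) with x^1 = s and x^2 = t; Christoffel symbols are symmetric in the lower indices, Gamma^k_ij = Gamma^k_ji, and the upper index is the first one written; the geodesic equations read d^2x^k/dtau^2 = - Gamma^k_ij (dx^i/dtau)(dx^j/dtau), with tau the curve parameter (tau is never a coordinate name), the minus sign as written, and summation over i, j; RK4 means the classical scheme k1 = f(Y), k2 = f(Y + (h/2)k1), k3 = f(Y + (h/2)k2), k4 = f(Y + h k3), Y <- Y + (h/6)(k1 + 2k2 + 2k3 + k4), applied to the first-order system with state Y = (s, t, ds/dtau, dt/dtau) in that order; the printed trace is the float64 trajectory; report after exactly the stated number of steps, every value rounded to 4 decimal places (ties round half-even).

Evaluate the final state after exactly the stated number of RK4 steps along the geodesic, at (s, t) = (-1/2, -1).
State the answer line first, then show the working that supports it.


Answer: s = -0.3262, t = -0.9766, ds/dtau = 0.8706, dt/dtau = 0.1179

f(Y) = (ds/dtau, dt/dtau, -Gamma^s_ij Y'^i Y'^j, -Gamma^t_ij Y'^i Y'^j) with the Gammas evaluated at the stage position; h = 0.100000; intermediate values shown to 6 dp
step 0: s = -0.5000, t = -1.0000, ds/dtau = 0.8750, dt/dtau = 0.1250
step 1:
  k1: at (s, t) = (-0.500000, -1.000000), (ds/dtau, dt/dtau) = (0.875000, 0.125000); Gamma_sss = 0.413793, Gamma_sst = -0.910345, Gamma_stt = -0.827586, Gamma_tss = 0.606897, Gamma_tst = -1.335172, Gamma_ttt = -1.213793; k1 = (0.875000, 0.125000, -0.104741, -0.153621)
  k2: at (s, t) = (-0.456250, -0.993750), (ds/dtau, dt/dtau) = (0.869763, 0.117319); Gamma_sss = 0.401920, Gamma_sst = -1.037631, Gamma_stt = -0.865731, Gamma_tss = 0.513571, Gamma_tst = -1.325878, Gamma_ttt = -1.106225; k2 = (0.869763, 0.117319, -0.080373, -0.102700)
  k3: at (s, t) = (-0.456512, -0.994134), (ds/dtau, dt/dtau) = (0.870981, 0.119865); Gamma_sss = 0.401831, Gamma_sst = -1.036971, Gamma_stt = -0.865369, Gamma_tss = 0.513706, Gamma_tst = -1.325676, Gamma_ttt = -1.106299; k3 = (0.870981, 0.119865, -0.075880, -0.097005)
  k4: at (s, t) = (-0.412902, -0.988013), (ds/dtau, dt/dtau) = (0.867412, 0.115299); Gamma_sss = 0.373472, Gamma_sst = -1.170998, Gamma_stt = -0.888888, Gamma_tss = 0.416252, Gamma_tst = -1.305132, Gamma_ttt = -0.990707; k4 = (0.867412, 0.115299, -0.034957, -0.038961)
  Y <- Y + (h/6)(k1 + 2k2 + 2k3 + k4): s = -0.4129, t = -0.9881, ds/dtau = 0.8675, dt/dtau = 0.1151
step 2:
  k1: at (s, t) = (-0.412935, -0.988089), (ds/dtau, dt/dtau) = (0.867463, 0.115133); Gamma_sss = 0.373457, Gamma_sst = -1.170911, Gamma_stt = -0.888831, Gamma_tss = 0.416254, Gamma_tst = -1.305092, Gamma_ttt = -0.990687; k1 = (0.867463, 0.115133, -0.035354, -0.039406)
  k2: at (s, t) = (-0.369562, -0.982332), (ds/dtau, dt/dtau) = (0.865696, 0.113163); Gamma_sss = 0.326559, Gamma_sst = -1.311286, Gamma_stt = -0.895625, Gamma_tss = 0.316726, Gamma_tst = -1.271800, Gamma_ttt = -0.868655; k2 = (0.865696, 0.113163, 0.023656, 0.022944)
  k3: at (s, t) = (-0.369650, -0.982431), (ds/dtau, dt/dtau) = (0.868646, 0.116281); Gamma_sss = 0.326626, Gamma_sst = -1.311006, Gamma_stt = -0.895565, Gamma_tss = 0.316860, Gamma_tst = -1.271808, Gamma_ttt = -0.868789; k3 = (0.868646, 0.116281, 0.030496, 0.029584)
  k4: at (s, t) = (-0.326070, -0.976461), (ds/dtau, dt/dtau) = (0.870513, 0.118092); Gamma_sss = 0.258896, Gamma_sst = -1.459002, Gamma_stt = -0.884089, Gamma_tss = 0.217218, Gamma_tst = -1.224125, Gamma_ttt = -0.741764; k4 = (0.870513, 0.118092, 0.116112, 0.097420)
  Y <- Y + (h/6)(k1 + 2k2 + 2k3 + k4): s = -0.3262, t = -0.9766, ds/dtau = 0.8706, dt/dtau = 0.1179


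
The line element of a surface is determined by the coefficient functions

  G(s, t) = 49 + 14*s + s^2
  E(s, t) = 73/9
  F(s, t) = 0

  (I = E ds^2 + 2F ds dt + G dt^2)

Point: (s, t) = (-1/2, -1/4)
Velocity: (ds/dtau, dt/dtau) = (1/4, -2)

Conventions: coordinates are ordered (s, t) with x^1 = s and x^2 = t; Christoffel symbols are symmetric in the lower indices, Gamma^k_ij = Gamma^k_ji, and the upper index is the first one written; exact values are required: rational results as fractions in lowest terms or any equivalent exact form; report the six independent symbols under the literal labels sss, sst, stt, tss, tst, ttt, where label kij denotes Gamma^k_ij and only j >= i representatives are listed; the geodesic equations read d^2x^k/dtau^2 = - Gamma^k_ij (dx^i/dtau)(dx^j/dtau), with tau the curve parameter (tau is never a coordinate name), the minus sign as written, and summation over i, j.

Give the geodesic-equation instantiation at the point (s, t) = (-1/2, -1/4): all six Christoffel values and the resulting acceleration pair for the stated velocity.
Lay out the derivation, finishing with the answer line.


E = 73/9, F = 0, G = 169/4 at the point
E_s = 0, E_t = 0, F_s = 0, F_t = 0, G_s = 13, G_t = 0
EG - F^2 = 12337/36;  g^inv = (36/12337) * [[169/4, 0], [0, 73/9]]
first-kind symbols [ij,l] = (1/2)(d_i g_jl + d_j g_il - d_l g_ij): [ss,s] = E_s/2 = 0, [ss,t] = F_s - E_t/2 = 0, [st,s] = E_t/2 = 0, [st,t] = G_s/2 = 13/2, [tt,s] = F_t - G_s/2 = -13/2, [tt,t] = G_t/2 = 0
Gamma^s_ij = (G*[ij,s] - F*[ij,t])/(EG - F^2), Gamma^t_ij = (E*[ij,t] - F*[ij,s])/(EG - F^2)
Gamma_sss = 0, Gamma_sst = 0, Gamma_stt = -117/146, Gamma_tss = 0, Gamma_tst = 2/13, Gamma_ttt = 0
d^2s/dtau^2 = -(Gamma_sss*(1/4)^2 + 2*Gamma_sst*(1/4)*(-2) + Gamma_stt*(-2)^2) = 234/73
d^2t/dtau^2 = -(Gamma_tss*(1/4)^2 + 2*Gamma_tst*(1/4)*(-2) + Gamma_ttt*(-2)^2) = 2/13

Answer: Gamma_sss = 0, Gamma_sst = 0, Gamma_stt = -117/146, Gamma_tss = 0, Gamma_tst = 2/13, Gamma_ttt = 0; accelerations (d^2s/dtau^2, d^2t/dtau^2) = (234/73, 2/13)


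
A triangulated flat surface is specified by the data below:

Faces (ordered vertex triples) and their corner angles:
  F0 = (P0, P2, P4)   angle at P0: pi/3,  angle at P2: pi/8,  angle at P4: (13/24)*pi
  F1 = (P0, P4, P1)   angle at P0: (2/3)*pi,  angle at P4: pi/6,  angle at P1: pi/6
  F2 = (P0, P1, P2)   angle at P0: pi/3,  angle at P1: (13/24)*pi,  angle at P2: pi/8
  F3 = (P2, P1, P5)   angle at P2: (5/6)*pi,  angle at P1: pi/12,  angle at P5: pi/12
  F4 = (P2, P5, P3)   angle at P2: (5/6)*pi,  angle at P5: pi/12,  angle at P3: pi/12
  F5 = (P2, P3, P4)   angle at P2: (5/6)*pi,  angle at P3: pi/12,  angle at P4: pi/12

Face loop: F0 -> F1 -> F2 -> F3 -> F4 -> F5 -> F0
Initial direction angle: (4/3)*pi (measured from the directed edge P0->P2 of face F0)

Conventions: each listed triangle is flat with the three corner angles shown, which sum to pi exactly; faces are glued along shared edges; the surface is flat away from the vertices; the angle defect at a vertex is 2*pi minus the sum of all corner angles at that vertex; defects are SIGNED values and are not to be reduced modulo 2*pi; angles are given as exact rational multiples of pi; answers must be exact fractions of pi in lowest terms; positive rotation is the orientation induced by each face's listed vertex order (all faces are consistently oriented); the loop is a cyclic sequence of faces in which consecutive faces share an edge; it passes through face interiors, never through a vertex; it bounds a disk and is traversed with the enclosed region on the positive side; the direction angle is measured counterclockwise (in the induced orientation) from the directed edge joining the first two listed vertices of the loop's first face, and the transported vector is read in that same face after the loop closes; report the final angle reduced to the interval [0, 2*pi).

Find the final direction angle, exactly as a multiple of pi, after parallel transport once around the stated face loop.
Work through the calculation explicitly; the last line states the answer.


enclosed vertex P0: corner angles sum to (4/3)*pi, defect = 2*pi - (4/3)*pi = (2/3)*pi
enclosed vertex P2: corner angles sum to (11/4)*pi, defect = 2*pi - (11/4)*pi = (-3/4)*pi
transport around the loop rotates by the sum of enclosed defects; add to the initial angle mod 2*pi
final angle = (4/3)*pi - pi/12 = (5/4)*pi (mod 2*pi)

Answer: final direction angle = (5/4)*pi


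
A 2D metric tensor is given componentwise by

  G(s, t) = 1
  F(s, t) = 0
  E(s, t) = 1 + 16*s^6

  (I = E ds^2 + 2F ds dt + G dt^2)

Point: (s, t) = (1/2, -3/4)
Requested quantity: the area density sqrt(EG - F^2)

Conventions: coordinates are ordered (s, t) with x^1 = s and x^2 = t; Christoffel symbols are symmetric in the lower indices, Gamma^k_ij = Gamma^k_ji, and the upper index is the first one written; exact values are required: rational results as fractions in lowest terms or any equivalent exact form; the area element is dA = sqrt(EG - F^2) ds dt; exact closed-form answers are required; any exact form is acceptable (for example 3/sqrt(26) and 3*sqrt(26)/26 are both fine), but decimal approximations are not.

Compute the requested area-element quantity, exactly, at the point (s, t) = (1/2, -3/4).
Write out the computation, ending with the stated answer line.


E = 5/4, F = 0, G = 1; EG - F^2 = 5/4

Answer: sqrt(EG - F^2) = sqrt(5)/2


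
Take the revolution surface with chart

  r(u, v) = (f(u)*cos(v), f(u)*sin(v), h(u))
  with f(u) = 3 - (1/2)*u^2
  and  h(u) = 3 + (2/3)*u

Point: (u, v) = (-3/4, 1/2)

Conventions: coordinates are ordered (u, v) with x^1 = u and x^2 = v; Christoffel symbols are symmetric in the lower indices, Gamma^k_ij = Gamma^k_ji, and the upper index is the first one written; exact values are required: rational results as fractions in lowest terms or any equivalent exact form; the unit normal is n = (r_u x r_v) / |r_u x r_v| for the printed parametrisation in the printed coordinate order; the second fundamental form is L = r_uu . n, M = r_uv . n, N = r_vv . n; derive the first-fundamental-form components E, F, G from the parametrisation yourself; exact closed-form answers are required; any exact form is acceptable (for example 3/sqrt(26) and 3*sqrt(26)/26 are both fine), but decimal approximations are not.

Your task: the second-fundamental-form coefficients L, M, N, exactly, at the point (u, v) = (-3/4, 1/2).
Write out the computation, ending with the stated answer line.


f = 87/32, f' = 3/4, f'' = -1, h' = 2/3, h'' = 0
E = 145/144, F = 0, G = 7569/1024; answer radicand W^2 = 145/144
unnormalised second-form numerators: l = 2/3, m = 0, n = 29/16; L = l/sqrt(145/144), and similarly M = m/sqrt(W^2), N = n/sqrt(W^2)

Answer: L = 8*sqrt(145)/145, M = 0, N = 3*sqrt(145)/20


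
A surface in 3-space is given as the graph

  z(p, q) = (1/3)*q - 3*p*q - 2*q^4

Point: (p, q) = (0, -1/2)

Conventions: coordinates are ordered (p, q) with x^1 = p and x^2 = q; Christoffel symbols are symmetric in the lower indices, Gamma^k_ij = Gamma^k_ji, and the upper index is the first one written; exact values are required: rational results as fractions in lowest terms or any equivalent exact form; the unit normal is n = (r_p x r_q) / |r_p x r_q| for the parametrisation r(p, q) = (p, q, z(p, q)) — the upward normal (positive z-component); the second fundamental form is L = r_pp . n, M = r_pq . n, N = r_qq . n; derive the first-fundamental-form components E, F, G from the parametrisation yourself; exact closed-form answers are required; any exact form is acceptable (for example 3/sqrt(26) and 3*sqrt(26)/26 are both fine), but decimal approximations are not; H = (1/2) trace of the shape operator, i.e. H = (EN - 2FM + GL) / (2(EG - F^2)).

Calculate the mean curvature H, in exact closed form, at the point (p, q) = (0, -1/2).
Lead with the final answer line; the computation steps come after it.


Answer: H = -810*sqrt(181)/32761

z_p = 3/2, z_q = 4/3, z_pp = 0, z_pq = -3, z_qq = -6
E = 13/4, F = 2, G = 25/9; answer radicand W^2 = 181/36
unnormalised second-form numerators: l = 0, m = -3, n = -6; L = l/sqrt(181/36), and similarly M = m/sqrt(W^2), N = n/sqrt(W^2)
H = (E*n - 2*F*m + G*l) / (2*(EG - F^2)*sqrt(W^2)); E*n - 2*F*m + G*l = -15/2, EG - F^2 = 181/36, so H = (-135/181)/sqrt(181/36)


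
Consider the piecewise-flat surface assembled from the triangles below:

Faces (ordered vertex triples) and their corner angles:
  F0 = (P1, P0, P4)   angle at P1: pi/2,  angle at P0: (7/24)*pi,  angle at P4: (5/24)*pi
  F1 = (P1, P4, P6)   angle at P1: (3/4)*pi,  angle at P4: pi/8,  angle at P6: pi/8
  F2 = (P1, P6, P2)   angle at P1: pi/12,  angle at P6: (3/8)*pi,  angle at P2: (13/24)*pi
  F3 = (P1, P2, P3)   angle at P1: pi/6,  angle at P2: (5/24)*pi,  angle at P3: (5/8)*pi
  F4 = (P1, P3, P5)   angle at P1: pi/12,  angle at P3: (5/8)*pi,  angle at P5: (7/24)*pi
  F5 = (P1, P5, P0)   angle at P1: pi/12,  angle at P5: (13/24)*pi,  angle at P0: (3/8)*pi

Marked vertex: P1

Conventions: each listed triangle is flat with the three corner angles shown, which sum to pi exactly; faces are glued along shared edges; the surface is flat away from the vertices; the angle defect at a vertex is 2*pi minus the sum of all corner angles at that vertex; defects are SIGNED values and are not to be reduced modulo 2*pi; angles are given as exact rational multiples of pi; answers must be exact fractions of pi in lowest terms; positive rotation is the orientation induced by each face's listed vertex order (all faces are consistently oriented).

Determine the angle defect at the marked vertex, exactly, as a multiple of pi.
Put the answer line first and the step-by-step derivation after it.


Answer: defect(P1) = pi/3

Sum of corner angles at P1: (5/3)*pi
defect = 2*pi - (5/3)*pi


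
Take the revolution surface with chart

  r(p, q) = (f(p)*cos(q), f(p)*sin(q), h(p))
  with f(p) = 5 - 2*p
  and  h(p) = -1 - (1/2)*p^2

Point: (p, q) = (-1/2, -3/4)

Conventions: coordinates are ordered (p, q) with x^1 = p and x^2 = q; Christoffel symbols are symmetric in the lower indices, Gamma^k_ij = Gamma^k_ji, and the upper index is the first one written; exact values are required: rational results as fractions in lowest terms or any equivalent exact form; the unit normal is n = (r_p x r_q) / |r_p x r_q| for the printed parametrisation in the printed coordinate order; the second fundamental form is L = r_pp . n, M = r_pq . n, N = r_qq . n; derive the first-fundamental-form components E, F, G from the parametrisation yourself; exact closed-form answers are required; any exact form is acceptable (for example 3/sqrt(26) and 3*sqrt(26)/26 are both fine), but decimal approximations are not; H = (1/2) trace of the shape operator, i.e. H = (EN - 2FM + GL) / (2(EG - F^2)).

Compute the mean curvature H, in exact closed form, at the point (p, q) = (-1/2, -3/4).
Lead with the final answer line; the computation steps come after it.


Answer: H = 113*sqrt(17)/3468

f = 6, f' = -2, f'' = 0, h' = 1/2, h'' = -1
E = 17/4, F = 0, G = 36; answer radicand W^2 = 17/4
unnormalised second-form numerators: l = 2, m = 0, n = 3; L = l/sqrt(17/4), and similarly M = m/sqrt(W^2), N = n/sqrt(W^2)
H = (E*n - 2*F*m + G*l) / (2*(EG - F^2)*sqrt(W^2)); E*n - 2*F*m + G*l = 339/4, EG - F^2 = 153, so H = (113/408)/sqrt(17/4)


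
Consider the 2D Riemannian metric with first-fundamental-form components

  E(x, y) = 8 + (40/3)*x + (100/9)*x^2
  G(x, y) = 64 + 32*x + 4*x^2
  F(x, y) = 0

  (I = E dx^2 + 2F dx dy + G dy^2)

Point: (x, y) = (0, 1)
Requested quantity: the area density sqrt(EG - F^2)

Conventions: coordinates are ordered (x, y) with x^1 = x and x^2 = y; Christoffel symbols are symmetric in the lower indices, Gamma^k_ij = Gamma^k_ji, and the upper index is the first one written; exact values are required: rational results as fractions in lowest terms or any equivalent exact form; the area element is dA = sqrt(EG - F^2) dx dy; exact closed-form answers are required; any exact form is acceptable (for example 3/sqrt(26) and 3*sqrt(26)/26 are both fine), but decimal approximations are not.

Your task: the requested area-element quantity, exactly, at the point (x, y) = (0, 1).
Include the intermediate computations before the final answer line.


E = 8, F = 0, G = 64; EG - F^2 = 512

Answer: sqrt(EG - F^2) = 16*sqrt(2)


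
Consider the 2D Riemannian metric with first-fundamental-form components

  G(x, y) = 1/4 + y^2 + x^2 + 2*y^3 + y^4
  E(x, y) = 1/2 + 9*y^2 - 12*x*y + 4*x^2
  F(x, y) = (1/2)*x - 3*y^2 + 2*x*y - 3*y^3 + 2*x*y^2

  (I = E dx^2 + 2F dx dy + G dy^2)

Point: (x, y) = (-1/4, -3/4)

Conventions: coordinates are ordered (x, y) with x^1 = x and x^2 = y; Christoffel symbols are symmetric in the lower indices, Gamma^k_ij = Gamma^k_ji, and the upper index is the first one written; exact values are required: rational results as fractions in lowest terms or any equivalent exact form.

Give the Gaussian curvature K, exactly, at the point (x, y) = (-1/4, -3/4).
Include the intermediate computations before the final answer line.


E = 57/16, F = -29/64, G = 89/256, EG - F^2 = 529/512 at the point
E_x = 7, E_y = -21/2, F_x = 1/8, F_y = -5/16, G_x = -1/2, G_y = 3/16
E_yy = 18, F_xy = -1, G_xx = 2
Evaluate Brioschi's two determinant matrices M1, M2 and divide by (EG - F^2)^2.
M1 = [[-E_yy/2 + F_xy - G_xx/2, E_x/2, F_x - E_y/2], [F_y - G_x/2, E, F], [G_y/2, F, G]] = [[-11, 7/2, 43/8], [-1/16, 57/16, -29/64], [3/32, -29/64, 89/256]]; det M1 = -53579/4096
M2 = [[0, E_y/2, G_x/2], [E_y/2, E, F], [G_x/2, F, G]] = [[0, -21/4, -1/4], [-21/4, 57/16, -29/64], [-1/4, -29/64, 89/256]]; det M2 = -45033/4096
det M1 - det M2 = -4273/2048; K = -4273/2048 / (529/512)^2 = -546944/279841

Answer: K = -546944/279841


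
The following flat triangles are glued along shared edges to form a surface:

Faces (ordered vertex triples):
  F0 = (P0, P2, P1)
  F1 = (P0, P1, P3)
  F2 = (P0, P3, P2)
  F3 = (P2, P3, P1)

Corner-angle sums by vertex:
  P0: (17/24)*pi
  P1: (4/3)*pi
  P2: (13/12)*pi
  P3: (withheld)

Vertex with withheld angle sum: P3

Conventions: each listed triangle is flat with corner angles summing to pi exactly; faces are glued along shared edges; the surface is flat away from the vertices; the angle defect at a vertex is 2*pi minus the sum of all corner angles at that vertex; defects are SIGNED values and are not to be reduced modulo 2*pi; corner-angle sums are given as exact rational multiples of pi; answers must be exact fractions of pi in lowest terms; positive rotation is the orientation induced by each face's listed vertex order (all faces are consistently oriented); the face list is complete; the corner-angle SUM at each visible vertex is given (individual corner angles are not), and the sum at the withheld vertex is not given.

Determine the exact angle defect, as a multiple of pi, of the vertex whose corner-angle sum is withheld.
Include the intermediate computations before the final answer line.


V = 4, E = 6, F = 4; chi = V - E + F = 2
Gauss-Bonnet: total defect = 2*pi*chi = 4*pi; visible defects sum to (23/8)*pi

Answer: defect(P3) = (9/8)*pi


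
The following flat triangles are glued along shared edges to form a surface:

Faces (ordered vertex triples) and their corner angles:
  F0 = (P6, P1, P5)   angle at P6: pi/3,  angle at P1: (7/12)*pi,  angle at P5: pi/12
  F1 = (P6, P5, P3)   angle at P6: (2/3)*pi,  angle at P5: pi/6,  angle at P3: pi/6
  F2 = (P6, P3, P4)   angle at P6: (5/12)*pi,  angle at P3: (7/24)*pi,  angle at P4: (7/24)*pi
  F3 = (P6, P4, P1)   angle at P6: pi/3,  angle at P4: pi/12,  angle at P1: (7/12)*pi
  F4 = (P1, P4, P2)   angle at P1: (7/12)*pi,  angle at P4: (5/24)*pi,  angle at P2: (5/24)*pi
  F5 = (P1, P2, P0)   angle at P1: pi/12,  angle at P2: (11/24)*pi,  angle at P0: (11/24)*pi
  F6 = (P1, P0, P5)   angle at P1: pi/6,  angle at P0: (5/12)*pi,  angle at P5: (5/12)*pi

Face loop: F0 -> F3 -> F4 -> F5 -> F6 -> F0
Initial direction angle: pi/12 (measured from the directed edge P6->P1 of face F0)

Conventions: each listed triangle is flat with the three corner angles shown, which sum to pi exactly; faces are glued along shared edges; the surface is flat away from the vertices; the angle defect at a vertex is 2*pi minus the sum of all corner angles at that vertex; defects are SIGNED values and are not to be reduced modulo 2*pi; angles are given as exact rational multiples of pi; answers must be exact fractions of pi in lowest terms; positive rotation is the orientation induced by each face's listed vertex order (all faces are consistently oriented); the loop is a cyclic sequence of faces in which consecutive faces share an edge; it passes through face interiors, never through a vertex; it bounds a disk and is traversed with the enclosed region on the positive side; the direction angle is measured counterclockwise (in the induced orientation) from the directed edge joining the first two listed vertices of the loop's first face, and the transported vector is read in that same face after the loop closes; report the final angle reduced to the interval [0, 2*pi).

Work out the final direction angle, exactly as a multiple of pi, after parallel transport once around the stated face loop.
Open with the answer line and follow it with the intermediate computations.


Answer: final direction angle = pi/12

enclosed vertex P1: corner angles sum to 2*pi, defect = 2*pi - 2*pi = 0
holonomy = initial angle + sum of enclosed defects (mod 2*pi), positive in the induced orientation
final angle = pi/12 + 0 = pi/12 (mod 2*pi)


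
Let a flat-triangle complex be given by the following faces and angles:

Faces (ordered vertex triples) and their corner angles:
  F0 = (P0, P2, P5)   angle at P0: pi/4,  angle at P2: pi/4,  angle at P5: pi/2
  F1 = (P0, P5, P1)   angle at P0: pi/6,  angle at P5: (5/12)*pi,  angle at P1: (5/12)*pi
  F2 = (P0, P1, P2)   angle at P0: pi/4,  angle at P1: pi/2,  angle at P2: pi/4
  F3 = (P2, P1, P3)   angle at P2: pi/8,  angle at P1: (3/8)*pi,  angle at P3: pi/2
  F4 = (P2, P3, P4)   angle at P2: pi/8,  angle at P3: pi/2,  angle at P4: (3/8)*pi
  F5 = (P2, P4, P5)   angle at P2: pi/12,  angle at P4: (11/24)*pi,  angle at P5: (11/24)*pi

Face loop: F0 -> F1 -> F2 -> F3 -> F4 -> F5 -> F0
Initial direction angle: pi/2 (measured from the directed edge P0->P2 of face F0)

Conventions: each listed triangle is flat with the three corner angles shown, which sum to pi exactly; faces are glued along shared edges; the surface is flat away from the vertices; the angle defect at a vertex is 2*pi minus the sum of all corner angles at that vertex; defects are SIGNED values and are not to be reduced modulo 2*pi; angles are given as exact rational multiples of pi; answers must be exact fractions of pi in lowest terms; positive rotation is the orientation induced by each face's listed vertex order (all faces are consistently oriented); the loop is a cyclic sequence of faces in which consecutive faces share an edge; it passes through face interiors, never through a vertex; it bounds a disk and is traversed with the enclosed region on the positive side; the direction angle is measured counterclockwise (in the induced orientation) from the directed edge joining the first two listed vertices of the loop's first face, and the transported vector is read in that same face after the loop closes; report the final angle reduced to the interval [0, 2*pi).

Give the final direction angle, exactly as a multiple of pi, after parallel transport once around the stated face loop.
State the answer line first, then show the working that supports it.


Answer: final direction angle = pi

enclosed vertex P0: corner angles sum to (2/3)*pi, defect = 2*pi - (2/3)*pi = (4/3)*pi
enclosed vertex P2: corner angles sum to (5/6)*pi, defect = 2*pi - (5/6)*pi = (7/6)*pi
final direction = starting direction + enclosed defect total, reduced mod 2*pi (induced orientation)
final angle = pi/2 + (5/2)*pi = pi (mod 2*pi)
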